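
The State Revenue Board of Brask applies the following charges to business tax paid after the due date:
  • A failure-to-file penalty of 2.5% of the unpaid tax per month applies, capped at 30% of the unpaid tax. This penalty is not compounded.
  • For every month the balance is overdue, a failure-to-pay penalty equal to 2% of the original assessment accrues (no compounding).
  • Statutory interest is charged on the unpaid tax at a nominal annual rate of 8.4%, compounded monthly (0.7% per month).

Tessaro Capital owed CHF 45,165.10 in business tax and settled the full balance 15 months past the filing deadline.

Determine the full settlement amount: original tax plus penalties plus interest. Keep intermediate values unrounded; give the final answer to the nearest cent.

CHF 77,246.07

Failure-to-file: 15 × 2.5% × CHF 45,165.10 = CHF 16,936.91…, capped at 30% × CHF 45,165.10 = CHF 13,549.53
Failure-to-pay penalty: 15 × 2% × CHF 45,165.10 = CHF 13,549.53
Interest: CHF 45,165.10 × ((1 + 0.007)^15 − 1) = CHF 45,165.10 × 0.1103044… = CHF 4,981.9090…
Total = CHF 45,165.10 + CHF 27,099.0600 + CHF 4,981.9090… = CHF 77,246.07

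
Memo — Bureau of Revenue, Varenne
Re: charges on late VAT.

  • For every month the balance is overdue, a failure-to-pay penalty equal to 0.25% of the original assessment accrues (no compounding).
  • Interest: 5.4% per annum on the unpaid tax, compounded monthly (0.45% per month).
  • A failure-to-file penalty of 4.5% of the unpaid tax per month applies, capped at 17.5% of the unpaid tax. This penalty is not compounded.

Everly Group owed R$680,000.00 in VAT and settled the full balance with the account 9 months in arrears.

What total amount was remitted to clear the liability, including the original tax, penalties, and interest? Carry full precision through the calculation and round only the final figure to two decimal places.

R$842,340.96

Failure-to-file: 9 × 4.5% × R$680,000.00 = R$275,400.00, capped at 17.5% × R$680,000.00 = R$119,000.00
Failure-to-pay penalty = 0.25% × R$680,000.00 × 9 mo = R$15,300.00
Interest: R$680,000.00 × ((1 + 0.0045)^9 − 1) = R$680,000.00 × 0.0412367… = R$28,040.9604…
Total = R$680,000.00 + R$134,300.0000 + R$28,040.9604… = R$842,340.96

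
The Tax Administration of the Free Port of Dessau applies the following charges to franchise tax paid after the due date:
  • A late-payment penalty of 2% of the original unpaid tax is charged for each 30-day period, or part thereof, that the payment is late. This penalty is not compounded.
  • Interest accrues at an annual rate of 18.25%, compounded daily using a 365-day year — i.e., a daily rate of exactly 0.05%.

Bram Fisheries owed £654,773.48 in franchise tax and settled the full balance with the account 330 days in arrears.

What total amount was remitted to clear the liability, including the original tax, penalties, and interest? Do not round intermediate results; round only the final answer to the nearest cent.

£916,253.66

Penalty periods: ⌈330/30⌉ = 11; penalty = 11 × 2% × £654,773.48 = £144,050.17…
Interest: £654,773.48 × ((1 + 0.0005)^330 − 1) = £654,773.48 × 0.17934449… = £117,430.0132…
Total = £654,773.48 + £144,050.1656 + £117,430.0132… = £916,253.66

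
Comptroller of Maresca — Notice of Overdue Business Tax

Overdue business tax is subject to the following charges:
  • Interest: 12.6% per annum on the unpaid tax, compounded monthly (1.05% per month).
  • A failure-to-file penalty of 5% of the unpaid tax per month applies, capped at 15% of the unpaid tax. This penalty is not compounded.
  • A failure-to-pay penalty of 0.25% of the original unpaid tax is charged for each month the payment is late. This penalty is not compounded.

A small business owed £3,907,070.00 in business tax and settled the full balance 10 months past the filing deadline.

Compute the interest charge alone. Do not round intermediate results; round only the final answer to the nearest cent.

£430,179.15

Interest: £3,907,070.00 × ((1 + 0.0105)^10 − 1) = £3,907,070.00 × 0.1101028… = £430,179.1515…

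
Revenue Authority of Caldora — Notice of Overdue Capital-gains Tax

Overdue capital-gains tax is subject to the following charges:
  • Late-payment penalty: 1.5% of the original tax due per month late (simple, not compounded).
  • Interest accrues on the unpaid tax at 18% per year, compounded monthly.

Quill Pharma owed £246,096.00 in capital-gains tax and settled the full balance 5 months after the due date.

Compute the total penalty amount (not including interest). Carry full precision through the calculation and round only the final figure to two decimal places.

£18,457.20

Late-payment penalty = 1.5% × £246,096.00 × 5 mo = £18,457.20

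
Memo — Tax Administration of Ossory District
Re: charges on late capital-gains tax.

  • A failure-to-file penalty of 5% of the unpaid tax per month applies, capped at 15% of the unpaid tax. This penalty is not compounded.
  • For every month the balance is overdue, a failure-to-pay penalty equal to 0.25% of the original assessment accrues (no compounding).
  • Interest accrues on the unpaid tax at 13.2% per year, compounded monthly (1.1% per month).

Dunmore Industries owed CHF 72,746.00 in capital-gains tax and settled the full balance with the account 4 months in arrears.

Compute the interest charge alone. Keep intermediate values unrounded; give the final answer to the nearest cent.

Interest: CHF 72,746.00 × ((1 + 0.011)^4 − 1) = CHF 72,746.00 × 0.0447313… = CHF 3,254.0260…

CHF 3,254.03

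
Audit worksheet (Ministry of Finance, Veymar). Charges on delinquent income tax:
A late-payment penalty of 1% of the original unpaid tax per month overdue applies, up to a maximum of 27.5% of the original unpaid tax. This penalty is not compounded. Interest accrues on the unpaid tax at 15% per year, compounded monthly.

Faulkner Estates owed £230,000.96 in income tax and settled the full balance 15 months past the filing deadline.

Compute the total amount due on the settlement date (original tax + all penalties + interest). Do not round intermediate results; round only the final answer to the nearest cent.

Penalty: 15 × 1% × £230,000.96 = £34,500.14… (below the 27.5% cap of £63,250.26…)
Interest (15%/yr ÷ 12 = 1.25%/month): £230,000.96 × ((1 + 0.0125)^15 − 1) = £47,110.9087…
Total = £230,000.96 + £34,500.1440 + £47,110.9087… = £311,612.01

£311,612.01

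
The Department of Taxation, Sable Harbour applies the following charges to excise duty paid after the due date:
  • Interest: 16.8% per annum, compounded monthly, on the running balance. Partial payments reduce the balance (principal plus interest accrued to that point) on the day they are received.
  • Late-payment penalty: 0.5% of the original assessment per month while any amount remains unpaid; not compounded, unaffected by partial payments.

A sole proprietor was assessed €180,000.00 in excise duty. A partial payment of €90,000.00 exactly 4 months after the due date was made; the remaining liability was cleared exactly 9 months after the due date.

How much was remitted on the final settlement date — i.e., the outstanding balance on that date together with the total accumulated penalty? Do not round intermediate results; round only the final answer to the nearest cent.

€115,613.57

Monthly rate = 16.8% ÷ 12 = 1.4%
Balance at month 4: €180,000.0000 × (1 + 0.014)^4 = €190,293.6626…
After €90,000.00 payment: €190,293.6626… − €90,000.00 = €100,293.6626…
Balance at month 9: €100,293.6626… × (1 + 0.014)^5 = €107,513.5659…
Penalty: 9 × 0.5% × €180,000.00 = €8,100.00
Final settlement = outstanding balance + penalty = €107,513.5659… + €8,100.00 = €115,613.57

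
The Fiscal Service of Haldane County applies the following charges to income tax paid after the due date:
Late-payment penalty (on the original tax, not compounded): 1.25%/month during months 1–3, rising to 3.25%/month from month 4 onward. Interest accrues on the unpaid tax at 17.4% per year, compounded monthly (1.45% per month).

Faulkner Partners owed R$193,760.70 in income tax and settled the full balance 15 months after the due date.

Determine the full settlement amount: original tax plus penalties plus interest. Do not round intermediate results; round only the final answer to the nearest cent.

R$323,294.70

Penalty, months 1–3: 3 × 1.25% × R$193,760.70 = R$7,266.03…
Penalty, months 4–15: 12 × 3.25% × R$193,760.70 = R$75,566.67…
Interest: R$193,760.70 × ((1 + 0.0145)^15 − 1) = R$193,760.70 × 0.2410257… = R$46,701.3057…
Total = R$193,760.70 + R$82,832.6993… + R$46,701.3057… = R$323,294.70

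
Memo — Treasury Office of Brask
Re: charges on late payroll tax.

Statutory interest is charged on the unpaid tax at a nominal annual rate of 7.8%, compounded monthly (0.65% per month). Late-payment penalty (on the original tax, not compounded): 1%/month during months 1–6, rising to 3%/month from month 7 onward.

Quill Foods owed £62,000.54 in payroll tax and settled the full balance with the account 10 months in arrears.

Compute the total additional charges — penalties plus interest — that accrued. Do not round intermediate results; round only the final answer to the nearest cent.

£15,310.08

Penalty, months 1–6: 6 × 1% × £62,000.54 = £3,720.03…
Penalty, months 7–10: 4 × 3% × £62,000.54 = £7,440.06…
Interest: £62,000.54 × ((1 + 0.0065)^10 − 1) = £62,000.54 × 0.0669346… = £4,149.9803…
Penalties + interest = £11,160.0972 + £4,149.9803… = £15,310.08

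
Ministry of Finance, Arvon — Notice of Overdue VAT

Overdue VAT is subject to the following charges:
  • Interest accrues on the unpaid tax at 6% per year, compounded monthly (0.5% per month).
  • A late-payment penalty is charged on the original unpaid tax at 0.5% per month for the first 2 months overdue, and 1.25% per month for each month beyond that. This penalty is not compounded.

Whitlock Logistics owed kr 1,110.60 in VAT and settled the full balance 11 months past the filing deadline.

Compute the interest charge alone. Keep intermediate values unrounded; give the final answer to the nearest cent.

kr 62.63

Interest: kr 1,110.60 × ((1 + 0.005)^11 − 1) = kr 1,110.60 × 0.0563958… = kr 62.6332…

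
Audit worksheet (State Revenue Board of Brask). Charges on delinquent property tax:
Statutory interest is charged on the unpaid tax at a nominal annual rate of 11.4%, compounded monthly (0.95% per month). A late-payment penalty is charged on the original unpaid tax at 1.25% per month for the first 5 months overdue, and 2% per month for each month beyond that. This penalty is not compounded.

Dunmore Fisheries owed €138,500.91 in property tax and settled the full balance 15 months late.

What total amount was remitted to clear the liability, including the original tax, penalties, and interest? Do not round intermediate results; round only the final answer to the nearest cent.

Penalty, months 1–5: 5 × 1.25% × €138,500.91 = €8,656.31…
Penalty, months 6–15: 10 × 2% × €138,500.91 = €27,700.18…
Interest: €138,500.91 × ((1 + 0.0095)^15 − 1) = €138,500.91 × 0.1523777… = €21,104.4515…
Total = €138,500.91 + €36,356.4889… + €21,104.4515… = €195,961.85

€195,961.85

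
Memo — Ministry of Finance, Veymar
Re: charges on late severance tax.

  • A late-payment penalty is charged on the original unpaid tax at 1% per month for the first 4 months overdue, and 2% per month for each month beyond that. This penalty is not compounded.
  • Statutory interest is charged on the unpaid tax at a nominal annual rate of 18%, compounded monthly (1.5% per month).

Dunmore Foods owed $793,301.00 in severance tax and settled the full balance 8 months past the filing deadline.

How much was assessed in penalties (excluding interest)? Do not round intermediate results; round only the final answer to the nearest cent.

Penalty, months 1–4: 4 × 1% × $793,301.00 = $31,732.04
Penalty, months 5–8: 4 × 2% × $793,301.00 = $63,464.08
Total penalty = $31,732.04 + $63,464.08 = $95,196.12

$95,196.12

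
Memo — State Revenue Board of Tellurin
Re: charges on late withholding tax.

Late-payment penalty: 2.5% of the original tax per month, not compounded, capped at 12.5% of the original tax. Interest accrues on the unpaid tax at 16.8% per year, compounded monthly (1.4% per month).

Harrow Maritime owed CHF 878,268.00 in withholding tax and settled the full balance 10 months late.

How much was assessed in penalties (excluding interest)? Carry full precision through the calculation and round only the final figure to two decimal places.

Penalty (uncapped): 10 × 2.5% × CHF 878,268.00 = CHF 219,567.00; cap = 12.5% × CHF 878,268.00 = CHF 109,783.50 → penalty = CHF 109,783.50

CHF 109,783.50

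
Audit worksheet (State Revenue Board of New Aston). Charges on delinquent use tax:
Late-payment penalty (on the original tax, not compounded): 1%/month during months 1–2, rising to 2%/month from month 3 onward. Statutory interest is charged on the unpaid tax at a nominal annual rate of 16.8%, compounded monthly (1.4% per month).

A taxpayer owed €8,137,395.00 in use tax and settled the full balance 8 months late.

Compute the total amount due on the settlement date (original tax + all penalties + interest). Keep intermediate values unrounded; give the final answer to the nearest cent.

Penalty, months 1–2: 2 × 1% × €8,137,395.00 = €162,747.90
Penalty, months 3–8: 6 × 2% × €8,137,395.00 = €976,487.40
Interest: €8,137,395.00 × ((1 + 0.014)^8 − 1) = €8,137,395.00 × 0.1176444… = €957,318.8177…
Total = €8,137,395.00 + €1,139,235.3000 + €957,318.8177… = €10,233,949.12

€10,233,949.12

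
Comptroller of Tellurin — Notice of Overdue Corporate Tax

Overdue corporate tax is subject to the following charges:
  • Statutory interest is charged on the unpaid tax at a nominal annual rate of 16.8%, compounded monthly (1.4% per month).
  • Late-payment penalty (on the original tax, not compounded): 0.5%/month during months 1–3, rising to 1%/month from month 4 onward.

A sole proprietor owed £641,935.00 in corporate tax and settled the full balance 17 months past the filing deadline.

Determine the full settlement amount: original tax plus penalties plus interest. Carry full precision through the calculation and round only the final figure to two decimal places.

Penalty, months 1–3: 3 × 0.5% × £641,935.00 = £9,629.03…
Penalty, months 4–17: 14 × 1% × £641,935.00 = £89,870.90
Interest: £641,935.00 × ((1 + 0.014)^17 − 1) = £641,935.00 × 0.2666168… = £171,150.6384…
Total = £641,935.00 + £99,499.9250 + £171,150.6384… = £912,585.56

£912,585.56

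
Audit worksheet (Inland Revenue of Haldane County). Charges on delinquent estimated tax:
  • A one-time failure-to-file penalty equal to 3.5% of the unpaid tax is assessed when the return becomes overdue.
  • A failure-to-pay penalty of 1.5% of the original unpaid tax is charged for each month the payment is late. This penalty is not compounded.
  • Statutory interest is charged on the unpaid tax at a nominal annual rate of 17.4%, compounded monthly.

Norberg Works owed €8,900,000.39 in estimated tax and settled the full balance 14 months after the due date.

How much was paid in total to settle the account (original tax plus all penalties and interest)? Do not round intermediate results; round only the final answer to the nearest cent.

Failure-to-file penalty: 3.5% × €8,900,000.39 = €311,500.01…
Failure-to-pay penalty = 1.5% × €8,900,000.39 × 14 mo = €1,869,000.08…
Interest (17.4%/yr ÷ 12 = 1.45%/month): €8,900,000.39 × ((1 + 0.0145)^14 − 1) = €1,987,263.3794…
Total = €8,900,000.39 + €2,180,500.0956… + €1,987,263.3794… = €13,067,763.86

€13,067,763.86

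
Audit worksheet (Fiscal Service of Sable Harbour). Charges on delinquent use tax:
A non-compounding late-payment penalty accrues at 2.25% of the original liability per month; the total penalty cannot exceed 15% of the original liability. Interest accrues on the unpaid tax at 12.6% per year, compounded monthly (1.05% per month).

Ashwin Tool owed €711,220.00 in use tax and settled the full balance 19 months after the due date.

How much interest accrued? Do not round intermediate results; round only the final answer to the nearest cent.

Interest: €711,220.00 × ((1 + 0.0105)^19 − 1) = €711,220.00 × 0.2195231… = €156,129.2354…

€156,129.24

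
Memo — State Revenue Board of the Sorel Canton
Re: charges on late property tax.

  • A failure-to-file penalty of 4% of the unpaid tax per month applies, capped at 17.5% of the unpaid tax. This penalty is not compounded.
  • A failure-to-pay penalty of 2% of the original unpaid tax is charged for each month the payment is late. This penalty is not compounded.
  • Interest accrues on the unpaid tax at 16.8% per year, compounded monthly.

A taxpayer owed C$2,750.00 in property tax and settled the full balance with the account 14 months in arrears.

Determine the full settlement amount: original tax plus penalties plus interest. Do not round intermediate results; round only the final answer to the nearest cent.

C$4,592.15

Failure-to-file: 14 × 4% × C$2,750.00 = C$1,540.00, capped at 17.5% × C$2,750.00 = C$481.25
Failure-to-pay penalty: 14 × 2% × C$2,750.00 = C$770.00
Interest (16.8%/yr ÷ 12 = 1.4%/month): C$2,750.00 × ((1 + 0.014)^14 − 1) = C$590.9045…
Total = C$2,750.00 + C$1,251.2500 + C$590.9045… = C$4,592.15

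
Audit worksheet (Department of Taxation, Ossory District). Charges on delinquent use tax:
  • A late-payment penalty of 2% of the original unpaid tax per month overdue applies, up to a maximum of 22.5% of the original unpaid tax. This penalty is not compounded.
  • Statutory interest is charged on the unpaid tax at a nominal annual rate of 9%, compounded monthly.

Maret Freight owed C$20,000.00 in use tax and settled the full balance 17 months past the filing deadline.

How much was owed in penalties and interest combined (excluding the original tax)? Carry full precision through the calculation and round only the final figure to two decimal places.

C$7,208.89

Penalty (uncapped): 17 × 2% × C$20,000.00 = C$6,800.00; cap = 22.5% × C$20,000.00 = C$4,500.00 → penalty = C$4,500.00
Interest (9%/yr ÷ 12 = 0.75%/month): C$20,000.00 × ((1 + 0.0075)^17 − 1) = C$2,708.8911…
Penalties + interest = C$4,500.0000 + C$2,708.8911… = C$7,208.89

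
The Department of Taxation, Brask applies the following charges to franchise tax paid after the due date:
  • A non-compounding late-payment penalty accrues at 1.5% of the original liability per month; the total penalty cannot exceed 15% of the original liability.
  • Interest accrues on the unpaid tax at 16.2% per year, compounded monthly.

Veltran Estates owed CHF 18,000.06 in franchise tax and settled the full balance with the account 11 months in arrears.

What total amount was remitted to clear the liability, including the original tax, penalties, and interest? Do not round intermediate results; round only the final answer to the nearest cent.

Penalty (uncapped): 11 × 1.5% × CHF 18,000.06 = CHF 2,970.01…; cap = 15% × CHF 18,000.06 = CHF 2,700.01… → penalty = CHF 2,700.01…
Interest (16.2%/yr ÷ 12 = 1.35%/month): CHF 18,000.06 × ((1 + 0.0135)^11 − 1) = CHF 2,860.9454…
Total = CHF 18,000.06 + CHF 2,700.0090 + CHF 2,860.9454… = CHF 23,561.01

CHF 23,561.01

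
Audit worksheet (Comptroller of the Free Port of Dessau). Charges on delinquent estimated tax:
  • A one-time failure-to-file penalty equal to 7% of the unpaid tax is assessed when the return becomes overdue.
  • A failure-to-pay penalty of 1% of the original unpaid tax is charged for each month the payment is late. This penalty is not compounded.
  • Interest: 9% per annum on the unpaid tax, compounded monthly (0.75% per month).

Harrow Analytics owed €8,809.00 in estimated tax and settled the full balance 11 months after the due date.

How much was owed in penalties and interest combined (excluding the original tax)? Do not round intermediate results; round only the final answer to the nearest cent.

€2,340.24

Failure-to-file penalty: 7% × €8,809.00 = €616.63
Failure-to-pay penalty = 1% × €8,809.00 × 11 mo = €968.99
Interest: €8,809.00 × ((1 + 0.0075)^11 − 1) = €8,809.00 × 0.0856644… = €754.6178…
Penalties + interest = €1,585.6200 + €754.6178… = €2,340.24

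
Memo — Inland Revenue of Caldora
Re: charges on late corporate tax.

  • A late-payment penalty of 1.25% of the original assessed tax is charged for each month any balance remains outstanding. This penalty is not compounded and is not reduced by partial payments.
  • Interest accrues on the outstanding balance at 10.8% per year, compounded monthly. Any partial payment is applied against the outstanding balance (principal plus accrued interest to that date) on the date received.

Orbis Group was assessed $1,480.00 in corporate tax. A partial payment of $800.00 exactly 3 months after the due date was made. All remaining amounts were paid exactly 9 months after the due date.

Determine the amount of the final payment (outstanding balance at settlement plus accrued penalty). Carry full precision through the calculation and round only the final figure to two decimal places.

Monthly rate = 10.8% ÷ 12 = 0.9%
Balance at month 3: $1,480.0000 × (1 + 0.009)^3 = $1,520.3207…
After $800.00 payment: $1,520.3207… − $800.00 = $720.3207…
Balance at month 9: $720.3207… × (1 + 0.009)^6 = $760.1038…
Penalty: 9 × 1.25% × $1,480.00 = $166.50
Final settlement = outstanding balance + penalty = $760.1038… + $166.50 = $926.60

$926.60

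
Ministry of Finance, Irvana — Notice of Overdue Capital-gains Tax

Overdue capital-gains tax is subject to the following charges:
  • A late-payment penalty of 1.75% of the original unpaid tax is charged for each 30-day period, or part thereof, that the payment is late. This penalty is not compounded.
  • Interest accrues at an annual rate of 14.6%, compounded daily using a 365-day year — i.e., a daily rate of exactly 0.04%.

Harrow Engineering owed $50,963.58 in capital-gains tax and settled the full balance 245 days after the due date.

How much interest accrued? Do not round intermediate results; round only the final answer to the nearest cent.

Interest: $50,963.58 × ((1 + 0.0004)^245 − 1) = $50,963.58 × 0.10294117… = $5,246.2507…

$5,246.25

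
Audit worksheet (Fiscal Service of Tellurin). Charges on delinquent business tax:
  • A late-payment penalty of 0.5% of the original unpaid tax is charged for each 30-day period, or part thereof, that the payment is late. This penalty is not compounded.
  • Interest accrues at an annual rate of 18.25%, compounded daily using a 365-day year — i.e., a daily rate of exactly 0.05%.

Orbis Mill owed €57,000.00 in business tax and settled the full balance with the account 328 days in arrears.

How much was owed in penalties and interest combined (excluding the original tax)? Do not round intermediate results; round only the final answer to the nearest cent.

Penalty periods: ⌈328/30⌉ = 11; penalty = 11 × 0.5% × €57,000.00 = €3,135.00
Interest: €57,000.00 × ((1 + 0.0005)^328 − 1) = €57,000.00 × 0.17816603… = €10,155.4634…
Penalties + interest = €3,135.0000 + €10,155.4634… = €13,290.46

€13,290.46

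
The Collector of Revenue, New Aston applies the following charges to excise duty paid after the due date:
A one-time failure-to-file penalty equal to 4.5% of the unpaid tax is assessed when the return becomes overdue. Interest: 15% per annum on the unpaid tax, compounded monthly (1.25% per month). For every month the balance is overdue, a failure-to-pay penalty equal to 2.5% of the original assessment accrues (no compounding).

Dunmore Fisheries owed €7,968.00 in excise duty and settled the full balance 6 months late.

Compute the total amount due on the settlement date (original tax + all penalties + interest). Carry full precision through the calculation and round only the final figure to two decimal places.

Failure-to-file penalty: 4.5% × €7,968.00 = €358.56
Failure-to-pay penalty = 2.5% × €7,968.00 × 6 mo = €1,195.20
Interest: €7,968.00 × ((1 + 0.0125)^6 − 1) = €7,968.00 × 0.0773832… = €616.5892…
Total = €7,968.00 + €1,553.7600 + €616.5892… = €10,138.35

€10,138.35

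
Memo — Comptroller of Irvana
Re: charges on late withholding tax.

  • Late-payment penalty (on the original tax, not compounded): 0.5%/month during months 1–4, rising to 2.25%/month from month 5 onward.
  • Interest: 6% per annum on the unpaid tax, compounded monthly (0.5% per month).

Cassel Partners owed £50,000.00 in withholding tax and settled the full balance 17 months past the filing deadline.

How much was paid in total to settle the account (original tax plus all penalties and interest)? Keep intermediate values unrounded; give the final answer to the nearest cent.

£70,049.33

Penalty, months 1–4: 4 × 0.5% × £50,000.00 = £1,000.00
Penalty, months 5–17: 13 × 2.25% × £50,000.00 = £14,625.00
Interest: £50,000.00 × ((1 + 0.005)^17 − 1) = £50,000.00 × 0.0884865… = £4,424.3254…
Total = £50,000.00 + £15,625.0000 + £4,424.3254… = £70,049.33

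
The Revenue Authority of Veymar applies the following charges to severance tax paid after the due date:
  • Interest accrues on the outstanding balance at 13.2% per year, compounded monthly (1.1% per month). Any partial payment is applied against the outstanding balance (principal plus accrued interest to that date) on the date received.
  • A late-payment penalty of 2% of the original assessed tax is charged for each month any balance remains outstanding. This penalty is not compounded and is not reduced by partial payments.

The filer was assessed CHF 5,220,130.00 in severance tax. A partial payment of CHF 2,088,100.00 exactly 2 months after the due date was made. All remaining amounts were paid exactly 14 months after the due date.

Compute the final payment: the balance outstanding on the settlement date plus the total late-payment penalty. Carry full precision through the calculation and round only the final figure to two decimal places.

Balance at month 2: CHF 5,220,130.0000 × (1 + 0.011)^2 = CHF 5,335,604.4957…
After CHF 2,088,100.00 payment: CHF 5,335,604.4957… − CHF 2,088,100.00 = CHF 3,247,504.4957…
Balance at month 14: CHF 3,247,504.4957… × (1 + 0.011)^12 = CHF 3,703,084.5496…
Penalty: 14 × 2% × CHF 5,220,130.00 = CHF 1,461,636.40
Final settlement = outstanding balance + penalty = CHF 3,703,084.5496… + CHF 1,461,636.40 = CHF 5,164,720.95

CHF 5,164,720.95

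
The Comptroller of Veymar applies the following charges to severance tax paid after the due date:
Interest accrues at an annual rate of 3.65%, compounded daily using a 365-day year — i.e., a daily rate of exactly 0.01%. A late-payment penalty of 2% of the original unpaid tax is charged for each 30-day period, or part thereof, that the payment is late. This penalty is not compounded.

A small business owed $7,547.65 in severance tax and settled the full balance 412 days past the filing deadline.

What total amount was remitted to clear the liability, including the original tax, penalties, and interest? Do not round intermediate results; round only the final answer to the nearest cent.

$9,978.43

Penalty periods: ⌈412/30⌉ = 14; penalty = 14 × 2% × $7,547.65 = $2,113.34…
Interest: $7,547.65 × ((1 + 0.0001)^412 − 1) = $7,547.65 × 0.04205835… = $317.4417…
Total = $7,547.65 + $2,113.3420 + $317.4417… = $9,978.43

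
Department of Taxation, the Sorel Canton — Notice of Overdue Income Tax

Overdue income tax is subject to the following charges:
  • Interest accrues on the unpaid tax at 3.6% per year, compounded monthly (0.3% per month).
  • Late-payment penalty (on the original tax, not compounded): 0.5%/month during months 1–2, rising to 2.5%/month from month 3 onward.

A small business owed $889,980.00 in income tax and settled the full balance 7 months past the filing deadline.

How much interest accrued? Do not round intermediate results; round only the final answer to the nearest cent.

$18,858.63

Interest: $889,980.00 × ((1 + 0.003)^7 − 1) = $889,980.00 × 0.0211899… = $18,858.6298…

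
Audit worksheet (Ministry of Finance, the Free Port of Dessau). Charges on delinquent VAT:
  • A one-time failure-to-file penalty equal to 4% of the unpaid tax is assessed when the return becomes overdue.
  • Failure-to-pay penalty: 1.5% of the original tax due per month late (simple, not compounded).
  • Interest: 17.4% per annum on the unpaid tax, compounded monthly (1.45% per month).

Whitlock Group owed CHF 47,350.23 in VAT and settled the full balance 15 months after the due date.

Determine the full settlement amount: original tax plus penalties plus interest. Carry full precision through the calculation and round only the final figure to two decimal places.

CHF 71,310.66

Failure-to-file penalty: 4% × CHF 47,350.23 = CHF 1,894.01…
Failure-to-pay penalty = 1.5% × CHF 47,350.23 × 15 mo = CHF 10,653.80…
Interest: CHF 47,350.23 × ((1 + 0.0145)^15 − 1) = CHF 47,350.23 × 0.2410257… = CHF 11,412.6217…
Total = CHF 47,350.23 + CHF 12,547.8110… + CHF 11,412.6217… = CHF 71,310.66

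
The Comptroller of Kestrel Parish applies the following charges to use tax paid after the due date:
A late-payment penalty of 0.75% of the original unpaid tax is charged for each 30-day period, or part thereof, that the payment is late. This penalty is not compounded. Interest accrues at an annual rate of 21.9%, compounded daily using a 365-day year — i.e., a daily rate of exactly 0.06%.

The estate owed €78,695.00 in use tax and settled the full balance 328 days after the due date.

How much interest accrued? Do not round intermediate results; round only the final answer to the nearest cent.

Interest: €78,695.00 × ((1 + 0.0006)^328 − 1) = €78,695.00 × 0.21742867… = €17,110.5489…

€17,110.55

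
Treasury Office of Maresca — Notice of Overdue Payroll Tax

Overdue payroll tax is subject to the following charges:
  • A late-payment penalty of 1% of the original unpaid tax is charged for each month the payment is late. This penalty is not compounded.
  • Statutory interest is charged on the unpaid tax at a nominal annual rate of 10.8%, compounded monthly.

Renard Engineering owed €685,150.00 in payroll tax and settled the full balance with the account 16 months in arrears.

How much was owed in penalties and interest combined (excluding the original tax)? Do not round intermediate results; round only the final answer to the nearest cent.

€215,233.32

Late-payment penalty = 1% × €685,150.00 × 16 mo = €109,624.00
Interest (10.8%/yr ÷ 12 = 0.9%/month): €685,150.00 × ((1 + 0.009)^16 − 1) = €105,609.3247…
Penalties + interest = €109,624.0000 + €105,609.3247… = €215,233.32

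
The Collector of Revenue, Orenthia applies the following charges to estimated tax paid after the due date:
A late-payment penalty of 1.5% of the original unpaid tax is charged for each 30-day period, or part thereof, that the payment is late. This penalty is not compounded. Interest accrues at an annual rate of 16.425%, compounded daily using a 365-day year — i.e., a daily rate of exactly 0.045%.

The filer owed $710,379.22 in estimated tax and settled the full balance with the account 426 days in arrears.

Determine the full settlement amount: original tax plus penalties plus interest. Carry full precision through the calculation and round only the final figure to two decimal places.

Penalty periods: ⌈426/30⌉ = 15; penalty = 15 × 1.5% × $710,379.22 = $159,835.32…
Interest: $710,379.22 × ((1 + 0.00045)^426 − 1) = $710,379.22 × 0.21125484… = $150,071.0488…
Total = $710,379.22 + $159,835.3245 + $150,071.0488… = $1,020,285.59

$1,020,285.59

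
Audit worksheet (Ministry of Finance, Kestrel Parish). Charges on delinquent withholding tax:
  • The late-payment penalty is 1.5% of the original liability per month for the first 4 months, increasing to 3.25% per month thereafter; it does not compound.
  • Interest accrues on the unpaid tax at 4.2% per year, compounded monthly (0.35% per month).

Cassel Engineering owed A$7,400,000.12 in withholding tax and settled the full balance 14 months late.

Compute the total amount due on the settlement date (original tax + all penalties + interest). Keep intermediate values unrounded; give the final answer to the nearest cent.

Penalty, months 1–4: 4 × 1.5% × A$7,400,000.12 = A$444,000.01…
Penalty, months 5–14: 10 × 3.25% × A$7,400,000.12 = A$2,405,000.04…
Interest: A$7,400,000.12 × ((1 + 0.0035)^14 − 1) = A$7,400,000.12 × 0.0501305… = A$370,965.7635…
Total = A$7,400,000.12 + A$2,849,000.0462 + A$370,965.7635… = A$10,619,965.93

A$10,619,965.93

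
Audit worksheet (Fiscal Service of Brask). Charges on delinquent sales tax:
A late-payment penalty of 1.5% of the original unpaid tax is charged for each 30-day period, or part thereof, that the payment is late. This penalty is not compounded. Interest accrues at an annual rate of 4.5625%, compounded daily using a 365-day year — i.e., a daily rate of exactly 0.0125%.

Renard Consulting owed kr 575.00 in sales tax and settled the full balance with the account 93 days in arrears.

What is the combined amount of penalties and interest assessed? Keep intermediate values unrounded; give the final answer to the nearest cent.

kr 41.22

Penalty periods: ⌈93/30⌉ = 4; penalty = 4 × 1.5% × kr 575.00 = kr 34.50
Interest: kr 575.00 × ((1 + 0.000125)^93 − 1) = kr 575.00 × 0.01169210… = kr 6.7230…
Penalties + interest = kr 34.5000 + kr 6.7230… = kr 41.22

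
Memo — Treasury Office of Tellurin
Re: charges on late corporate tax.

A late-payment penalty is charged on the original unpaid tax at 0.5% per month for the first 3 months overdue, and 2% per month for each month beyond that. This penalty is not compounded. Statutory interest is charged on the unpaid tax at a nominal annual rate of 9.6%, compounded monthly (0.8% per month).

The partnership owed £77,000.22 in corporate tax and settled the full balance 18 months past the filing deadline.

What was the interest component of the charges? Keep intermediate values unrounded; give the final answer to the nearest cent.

Interest: £77,000.22 × ((1 + 0.008)^18 − 1) = £77,000.22 × 0.1542226… = £11,875.1750…

£11,875.18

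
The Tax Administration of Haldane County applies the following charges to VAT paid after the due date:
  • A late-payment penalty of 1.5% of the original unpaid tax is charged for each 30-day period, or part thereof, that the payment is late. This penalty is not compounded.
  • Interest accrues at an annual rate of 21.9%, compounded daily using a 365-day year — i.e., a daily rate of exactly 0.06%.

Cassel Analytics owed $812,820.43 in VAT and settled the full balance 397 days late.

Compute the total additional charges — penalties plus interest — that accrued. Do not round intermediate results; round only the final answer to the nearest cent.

Penalty periods: ⌈397/30⌉ = 14; penalty = 14 × 1.5% × $812,820.43 = $170,692.29…
Interest: $812,820.43 × ((1 + 0.0006)^397 − 1) = $812,820.43 × 0.26887232… = $218,544.9143…
Penalties + interest = $170,692.2903 + $218,544.9143… = $389,237.20

$389,237.20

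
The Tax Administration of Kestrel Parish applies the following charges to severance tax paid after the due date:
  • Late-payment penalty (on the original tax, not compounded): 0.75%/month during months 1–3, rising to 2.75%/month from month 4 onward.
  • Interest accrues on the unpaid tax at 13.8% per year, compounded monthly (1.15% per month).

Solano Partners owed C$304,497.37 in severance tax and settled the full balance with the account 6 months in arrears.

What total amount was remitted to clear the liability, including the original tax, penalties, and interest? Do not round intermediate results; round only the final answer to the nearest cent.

C$358,093.30

Penalty, months 1–3: 3 × 0.75% × C$304,497.37 = C$6,851.19…
Penalty, months 4–6: 3 × 2.75% × C$304,497.37 = C$25,121.03…
Interest: C$304,497.37 × ((1 + 0.0115)^6 − 1) = C$304,497.37 × 0.0710144… = C$21,623.7075…
Total = C$304,497.37 + C$31,972.2239… + C$21,623.7075… = C$358,093.30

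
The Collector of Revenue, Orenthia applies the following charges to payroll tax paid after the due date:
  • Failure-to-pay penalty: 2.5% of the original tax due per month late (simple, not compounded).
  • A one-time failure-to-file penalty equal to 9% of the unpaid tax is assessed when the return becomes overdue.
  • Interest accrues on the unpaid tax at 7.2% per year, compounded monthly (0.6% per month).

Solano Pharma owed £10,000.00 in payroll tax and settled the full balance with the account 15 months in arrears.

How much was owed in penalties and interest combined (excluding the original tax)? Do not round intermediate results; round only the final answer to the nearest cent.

£5,588.80

Failure-to-file penalty: 9% × £10,000.00 = £900.00
Failure-to-pay penalty = 2.5% × £10,000.00 × 15 mo = £3,750.00
Interest: £10,000.00 × ((1 + 0.006)^15 − 1) = £10,000.00 × 0.0938801… = £938.8007…
Penalties + interest = £4,650.0000 + £938.8007… = £5,588.80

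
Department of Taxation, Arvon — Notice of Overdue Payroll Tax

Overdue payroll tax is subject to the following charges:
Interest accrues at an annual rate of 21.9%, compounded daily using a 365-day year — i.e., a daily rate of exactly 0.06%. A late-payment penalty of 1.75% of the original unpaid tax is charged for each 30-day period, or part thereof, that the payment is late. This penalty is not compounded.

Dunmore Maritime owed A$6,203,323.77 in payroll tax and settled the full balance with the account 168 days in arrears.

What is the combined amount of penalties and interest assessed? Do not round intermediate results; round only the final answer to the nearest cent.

A$1,309,037.64

Penalty periods: ⌈168/30⌉ = 6; penalty = 6 × 1.75% × A$6,203,323.77 = A$651,349.00…
Interest: A$6,203,323.77 × ((1 + 0.0006)^168 − 1) = A$6,203,323.77 × 0.10602198… = A$657,688.6397…
Penalties + interest = A$651,348.9959… + A$657,688.6397… = A$1,309,037.64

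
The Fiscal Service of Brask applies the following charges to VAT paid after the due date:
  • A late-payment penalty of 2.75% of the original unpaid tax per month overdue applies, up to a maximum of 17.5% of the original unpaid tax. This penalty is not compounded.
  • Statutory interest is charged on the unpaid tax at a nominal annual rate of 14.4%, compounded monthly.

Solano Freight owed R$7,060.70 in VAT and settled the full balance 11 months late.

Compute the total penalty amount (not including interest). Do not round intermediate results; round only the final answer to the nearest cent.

R$1,235.62

Penalty (uncapped): 11 × 2.75% × R$7,060.70 = R$2,135.86…; cap = 17.5% × R$7,060.70 = R$1,235.62… → penalty = R$1,235.62…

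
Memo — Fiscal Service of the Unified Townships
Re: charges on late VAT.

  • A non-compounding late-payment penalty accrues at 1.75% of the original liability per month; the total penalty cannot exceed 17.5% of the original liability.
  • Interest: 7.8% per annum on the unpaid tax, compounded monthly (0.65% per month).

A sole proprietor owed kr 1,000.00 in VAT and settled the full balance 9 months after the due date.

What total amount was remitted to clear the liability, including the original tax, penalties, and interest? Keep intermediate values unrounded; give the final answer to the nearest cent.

kr 1,217.54

Penalty: 9 × 1.75% × kr 1,000.00 = kr 157.50 (below the 17.5% cap of kr 175.00)
Interest: kr 1,000.00 × ((1 + 0.0065)^9 − 1) = kr 1,000.00 × 0.0600443… = kr 60.0443…
Total = kr 1,000.00 + kr 157.5000 + kr 60.0443… = kr 1,217.54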